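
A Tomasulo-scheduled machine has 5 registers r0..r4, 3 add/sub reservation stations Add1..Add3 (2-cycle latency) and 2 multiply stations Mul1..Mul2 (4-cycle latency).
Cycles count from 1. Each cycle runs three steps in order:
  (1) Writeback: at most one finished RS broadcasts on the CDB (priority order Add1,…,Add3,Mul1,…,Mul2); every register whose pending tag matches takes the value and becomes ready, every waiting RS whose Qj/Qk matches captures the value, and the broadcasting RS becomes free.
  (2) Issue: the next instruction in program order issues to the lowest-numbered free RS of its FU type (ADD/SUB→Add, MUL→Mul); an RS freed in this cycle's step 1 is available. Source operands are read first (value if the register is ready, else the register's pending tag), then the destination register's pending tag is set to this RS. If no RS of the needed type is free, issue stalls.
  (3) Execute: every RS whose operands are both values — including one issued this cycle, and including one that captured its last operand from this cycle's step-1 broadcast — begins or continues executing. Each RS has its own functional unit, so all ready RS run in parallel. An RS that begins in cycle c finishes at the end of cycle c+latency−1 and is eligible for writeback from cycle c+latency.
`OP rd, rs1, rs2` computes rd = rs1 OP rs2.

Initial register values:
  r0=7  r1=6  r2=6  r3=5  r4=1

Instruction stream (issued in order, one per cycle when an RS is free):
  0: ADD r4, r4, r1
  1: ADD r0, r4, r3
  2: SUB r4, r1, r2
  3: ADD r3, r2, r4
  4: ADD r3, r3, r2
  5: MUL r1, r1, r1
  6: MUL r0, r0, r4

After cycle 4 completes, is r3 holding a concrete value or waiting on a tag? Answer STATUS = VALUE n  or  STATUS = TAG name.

cycle 1: issue ADD r4<-Add1 // r0:7,r1:6,r2:6,r3:5,r4:Add1
cycle 2: issue ADD r0<-Add2 // r0:Add2,r1:6,r2:6,r3:5,r4:Add1
cycle 3: CDB Add1=7; issue SUB r4<-Add1 // r0:Add2,r1:6,r2:6,r3:5,r4:Add1
cycle 4: issue ADD r3<-Add3 // r0:Add2,r1:6,r2:6,r3:Add3,r4:Add1

STATUS = TAG Add3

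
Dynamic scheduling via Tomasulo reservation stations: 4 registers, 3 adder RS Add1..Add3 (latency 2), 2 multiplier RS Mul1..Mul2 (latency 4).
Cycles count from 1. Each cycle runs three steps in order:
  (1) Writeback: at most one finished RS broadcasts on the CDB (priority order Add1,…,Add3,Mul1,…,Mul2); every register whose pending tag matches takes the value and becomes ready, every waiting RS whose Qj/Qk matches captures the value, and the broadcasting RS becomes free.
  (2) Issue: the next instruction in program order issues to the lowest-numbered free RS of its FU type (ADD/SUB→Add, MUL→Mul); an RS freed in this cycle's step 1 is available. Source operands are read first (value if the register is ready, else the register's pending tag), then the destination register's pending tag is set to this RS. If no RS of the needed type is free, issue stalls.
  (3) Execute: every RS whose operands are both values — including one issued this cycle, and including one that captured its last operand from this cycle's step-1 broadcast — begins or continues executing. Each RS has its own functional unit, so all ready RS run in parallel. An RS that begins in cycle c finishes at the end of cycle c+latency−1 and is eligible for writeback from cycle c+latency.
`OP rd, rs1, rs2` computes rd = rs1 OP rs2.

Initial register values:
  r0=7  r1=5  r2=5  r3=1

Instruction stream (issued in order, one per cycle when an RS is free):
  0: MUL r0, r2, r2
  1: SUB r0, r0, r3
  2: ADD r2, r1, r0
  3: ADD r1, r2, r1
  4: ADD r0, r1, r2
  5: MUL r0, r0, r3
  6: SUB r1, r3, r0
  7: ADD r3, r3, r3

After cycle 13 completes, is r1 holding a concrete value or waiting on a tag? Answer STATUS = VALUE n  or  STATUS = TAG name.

STATUS = TAG Add2

  c1: issue MUL r0<-Mul1  regs: r0:Mul1,r1:5,r2:5,r3:1
  c2: issue SUB r0<-Add1  regs: r0:Add1,r1:5,r2:5,r3:1
  c3: issue ADD r2<-Add2  regs: r0:Add1,r1:5,r2:Add2,r3:1
  c4: issue ADD r1<-Add3  regs: r0:Add1,r1:Add3,r2:Add2,r3:1
  c5: CDB Mul1=25; stall  regs: r0:Add1,r1:Add3,r2:Add2,r3:1
  c6: stall  regs: r0:Add1,r1:Add3,r2:Add2,r3:1
  c7: CDB Add1=24; issue ADD r0<-Add1  regs: r0:Add1,r1:Add3,r2:Add2,r3:1
  c8: issue MUL r0<-Mul1  regs: r0:Mul1,r1:Add3,r2:Add2,r3:1
  c9: CDB Add2=29; issue SUB r1<-Add2  regs: r0:Mul1,r1:Add2,r2:29,r3:1
  c10: stall  regs: r0:Mul1,r1:Add2,r2:29,r3:1
  c11: CDB Add3=34; issue ADD r3<-Add3  regs: r0:Mul1,r1:Add2,r2:29,r3:Add3
  c12: -  regs: r0:Mul1,r1:Add2,r2:29,r3:Add3
  c13: CDB Add1=63  regs: r0:Mul1,r1:Add2,r2:29,r3:Add3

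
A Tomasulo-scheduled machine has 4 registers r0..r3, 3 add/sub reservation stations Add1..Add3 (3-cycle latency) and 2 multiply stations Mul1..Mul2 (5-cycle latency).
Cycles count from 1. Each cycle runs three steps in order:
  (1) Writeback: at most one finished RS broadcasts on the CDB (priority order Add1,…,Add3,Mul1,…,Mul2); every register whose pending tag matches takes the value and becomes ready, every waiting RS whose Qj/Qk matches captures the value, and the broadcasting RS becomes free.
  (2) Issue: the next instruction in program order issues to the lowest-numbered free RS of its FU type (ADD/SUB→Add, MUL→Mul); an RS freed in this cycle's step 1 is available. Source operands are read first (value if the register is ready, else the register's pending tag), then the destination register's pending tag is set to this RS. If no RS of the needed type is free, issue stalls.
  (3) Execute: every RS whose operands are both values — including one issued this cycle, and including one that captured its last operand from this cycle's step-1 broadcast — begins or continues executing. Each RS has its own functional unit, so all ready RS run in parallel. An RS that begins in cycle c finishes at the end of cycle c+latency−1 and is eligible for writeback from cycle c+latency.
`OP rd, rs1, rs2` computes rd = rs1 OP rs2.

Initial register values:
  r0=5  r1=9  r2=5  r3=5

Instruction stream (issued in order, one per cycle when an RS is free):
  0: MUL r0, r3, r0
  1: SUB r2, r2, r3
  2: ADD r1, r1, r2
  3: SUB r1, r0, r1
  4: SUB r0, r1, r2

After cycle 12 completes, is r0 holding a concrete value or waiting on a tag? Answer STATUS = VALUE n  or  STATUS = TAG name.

c1: issue MUL r0<-Mul1 | r0:Mul1,r1:9,r2:5,r3:5
c2: issue SUB r2<-Add1 | r0:Mul1,r1:9,r2:Add1,r3:5
c3: issue ADD r1<-Add2 | r0:Mul1,r1:Add2,r2:Add1,r3:5
c4: issue SUB r1<-Add3 | r0:Mul1,r1:Add3,r2:Add1,r3:5
c5: CDB Add1=0; issue SUB r0<-Add1 | r0:Add1,r1:Add3,r2:0,r3:5
c6: CDB Mul1=25 | r0:Add1,r1:Add3,r2:0,r3:5
c7: - | r0:Add1,r1:Add3,r2:0,r3:5
c8: CDB Add2=9 | r0:Add1,r1:Add3,r2:0,r3:5
c9: - | r0:Add1,r1:Add3,r2:0,r3:5
c10: - | r0:Add1,r1:Add3,r2:0,r3:5
c11: CDB Add3=16 | r0:Add1,r1:16,r2:0,r3:5
c12: - | r0:Add1,r1:16,r2:0,r3:5

STATUS = TAG Add1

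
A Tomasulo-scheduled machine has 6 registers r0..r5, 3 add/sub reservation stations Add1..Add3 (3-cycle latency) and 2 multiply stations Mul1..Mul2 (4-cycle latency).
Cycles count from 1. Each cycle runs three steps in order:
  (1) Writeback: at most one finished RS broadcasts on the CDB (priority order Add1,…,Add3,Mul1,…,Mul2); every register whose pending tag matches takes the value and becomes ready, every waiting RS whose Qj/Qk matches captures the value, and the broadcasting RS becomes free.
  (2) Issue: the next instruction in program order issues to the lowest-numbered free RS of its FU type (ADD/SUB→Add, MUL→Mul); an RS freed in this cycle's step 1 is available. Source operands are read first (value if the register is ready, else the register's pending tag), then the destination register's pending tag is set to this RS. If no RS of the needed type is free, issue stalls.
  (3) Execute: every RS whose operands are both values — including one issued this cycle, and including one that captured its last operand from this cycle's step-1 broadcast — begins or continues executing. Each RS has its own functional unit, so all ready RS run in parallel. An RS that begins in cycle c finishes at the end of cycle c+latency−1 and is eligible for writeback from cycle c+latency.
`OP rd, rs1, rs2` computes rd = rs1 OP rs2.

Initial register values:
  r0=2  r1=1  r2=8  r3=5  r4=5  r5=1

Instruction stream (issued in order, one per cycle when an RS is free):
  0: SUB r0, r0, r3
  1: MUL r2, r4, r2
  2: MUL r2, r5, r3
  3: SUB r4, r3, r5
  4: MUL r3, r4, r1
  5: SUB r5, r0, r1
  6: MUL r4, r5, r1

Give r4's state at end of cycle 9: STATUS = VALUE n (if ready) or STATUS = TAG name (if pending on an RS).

STATUS = TAG Mul2

  c1: issue SUB r0<-Add1  regs: r0:Add1,r1:1,r2:8,r3:5,r4:5,r5:1
  c2: issue MUL r2<-Mul1  regs: r0:Add1,r1:1,r2:Mul1,r3:5,r4:5,r5:1
  c3: issue MUL r2<-Mul2  regs: r0:Add1,r1:1,r2:Mul2,r3:5,r4:5,r5:1
  c4: CDB Add1=-3; issue SUB r4<-Add1  regs: r0:-3,r1:1,r2:Mul2,r3:5,r4:Add1,r5:1
  c5: stall  regs: r0:-3,r1:1,r2:Mul2,r3:5,r4:Add1,r5:1
  c6: CDB Mul1=40; issue MUL r3<-Mul1  regs: r0:-3,r1:1,r2:Mul2,r3:Mul1,r4:Add1,r5:1
  c7: CDB Add1=4; issue SUB r5<-Add1  regs: r0:-3,r1:1,r2:Mul2,r3:Mul1,r4:4,r5:Add1
  c8: CDB Mul2=5; issue MUL r4<-Mul2  regs: r0:-3,r1:1,r2:5,r3:Mul1,r4:Mul2,r5:Add1
  c9: -  regs: r0:-3,r1:1,r2:5,r3:Mul1,r4:Mul2,r5:Add1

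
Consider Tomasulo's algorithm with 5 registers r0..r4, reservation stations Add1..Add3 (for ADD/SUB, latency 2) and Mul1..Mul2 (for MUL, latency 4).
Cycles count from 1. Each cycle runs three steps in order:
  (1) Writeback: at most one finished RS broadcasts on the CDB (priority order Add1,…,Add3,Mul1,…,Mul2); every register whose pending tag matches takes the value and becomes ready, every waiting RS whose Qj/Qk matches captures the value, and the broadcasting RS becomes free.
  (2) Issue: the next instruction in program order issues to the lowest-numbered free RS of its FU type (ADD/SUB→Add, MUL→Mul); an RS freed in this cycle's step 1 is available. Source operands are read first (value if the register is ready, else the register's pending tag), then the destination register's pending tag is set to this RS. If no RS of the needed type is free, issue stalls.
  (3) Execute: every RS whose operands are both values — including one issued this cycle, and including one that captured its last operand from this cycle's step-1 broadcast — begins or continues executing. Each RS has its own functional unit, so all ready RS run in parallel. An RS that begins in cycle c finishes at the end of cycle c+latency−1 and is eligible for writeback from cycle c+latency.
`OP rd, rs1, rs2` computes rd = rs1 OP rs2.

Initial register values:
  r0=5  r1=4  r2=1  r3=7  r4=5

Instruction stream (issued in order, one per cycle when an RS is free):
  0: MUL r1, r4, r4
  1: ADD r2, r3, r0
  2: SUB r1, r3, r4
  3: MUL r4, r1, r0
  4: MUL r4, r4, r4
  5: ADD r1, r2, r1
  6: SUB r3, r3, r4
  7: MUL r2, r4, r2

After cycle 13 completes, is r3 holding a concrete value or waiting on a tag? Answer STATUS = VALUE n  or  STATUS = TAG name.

cycle 1: issue MUL r1<-Mul1 // r0:5,r1:Mul1,r2:1,r3:7,r4:5
cycle 2: issue ADD r2<-Add1 // r0:5,r1:Mul1,r2:Add1,r3:7,r4:5
cycle 3: issue SUB r1<-Add2 // r0:5,r1:Add2,r2:Add1,r3:7,r4:5
cycle 4: CDB Add1=12; issue MUL r4<-Mul2 // r0:5,r1:Add2,r2:12,r3:7,r4:Mul2
cycle 5: CDB Add2=2; stall // r0:5,r1:2,r2:12,r3:7,r4:Mul2
cycle 6: CDB Mul1=25; issue MUL r4<-Mul1 // r0:5,r1:2,r2:12,r3:7,r4:Mul1
cycle 7: issue ADD r1<-Add1 // r0:5,r1:Add1,r2:12,r3:7,r4:Mul1
cycle 8: issue SUB r3<-Add2 // r0:5,r1:Add1,r2:12,r3:Add2,r4:Mul1
cycle 9: CDB Add1=14; stall // r0:5,r1:14,r2:12,r3:Add2,r4:Mul1
cycle 10: CDB Mul2=10; issue MUL r2<-Mul2 // r0:5,r1:14,r2:Mul2,r3:Add2,r4:Mul1
cycle 11: - // r0:5,r1:14,r2:Mul2,r3:Add2,r4:Mul1
cycle 12: - // r0:5,r1:14,r2:Mul2,r3:Add2,r4:Mul1
cycle 13: - // r0:5,r1:14,r2:Mul2,r3:Add2,r4:Mul1

STATUS = TAG Add2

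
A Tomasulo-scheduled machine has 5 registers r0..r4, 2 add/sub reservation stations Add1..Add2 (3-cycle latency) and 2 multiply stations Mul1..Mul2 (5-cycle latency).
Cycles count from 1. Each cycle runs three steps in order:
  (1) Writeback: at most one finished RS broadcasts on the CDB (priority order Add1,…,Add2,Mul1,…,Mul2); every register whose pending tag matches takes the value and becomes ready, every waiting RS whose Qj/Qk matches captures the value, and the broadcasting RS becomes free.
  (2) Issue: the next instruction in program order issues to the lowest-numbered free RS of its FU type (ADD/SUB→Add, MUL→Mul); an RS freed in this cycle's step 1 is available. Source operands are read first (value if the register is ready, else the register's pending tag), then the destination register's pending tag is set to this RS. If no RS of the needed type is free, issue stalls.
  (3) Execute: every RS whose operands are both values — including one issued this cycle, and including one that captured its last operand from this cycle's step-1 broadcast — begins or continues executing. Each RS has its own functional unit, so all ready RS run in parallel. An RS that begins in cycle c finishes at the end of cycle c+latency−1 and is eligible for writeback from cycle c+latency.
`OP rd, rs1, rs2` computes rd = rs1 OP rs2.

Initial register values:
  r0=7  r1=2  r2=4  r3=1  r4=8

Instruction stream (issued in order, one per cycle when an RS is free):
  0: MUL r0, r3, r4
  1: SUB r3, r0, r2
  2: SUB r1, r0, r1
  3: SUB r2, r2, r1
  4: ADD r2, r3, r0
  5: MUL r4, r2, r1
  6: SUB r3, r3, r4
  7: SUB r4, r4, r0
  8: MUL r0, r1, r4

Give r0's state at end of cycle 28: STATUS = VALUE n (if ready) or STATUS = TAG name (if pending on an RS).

cycle 1: issue MUL r0<-Mul1 // r0:Mul1,r1:2,r2:4,r3:1,r4:8
cycle 2: issue SUB r3<-Add1 // r0:Mul1,r1:2,r2:4,r3:Add1,r4:8
cycle 3: issue SUB r1<-Add2 // r0:Mul1,r1:Add2,r2:4,r3:Add1,r4:8
cycle 4: stall // r0:Mul1,r1:Add2,r2:4,r3:Add1,r4:8
cycle 5: stall // r0:Mul1,r1:Add2,r2:4,r3:Add1,r4:8
cycle 6: CDB Mul1=8; stall // r0:8,r1:Add2,r2:4,r3:Add1,r4:8
cycle 7: stall // r0:8,r1:Add2,r2:4,r3:Add1,r4:8
cycle 8: stall // r0:8,r1:Add2,r2:4,r3:Add1,r4:8
cycle 9: CDB Add1=4; issue SUB r2<-Add1 // r0:8,r1:Add2,r2:Add1,r3:4,r4:8
cycle 10: CDB Add2=6; issue ADD r2<-Add2 // r0:8,r1:6,r2:Add2,r3:4,r4:8
cycle 11: issue MUL r4<-Mul1 // r0:8,r1:6,r2:Add2,r3:4,r4:Mul1
cycle 12: stall // r0:8,r1:6,r2:Add2,r3:4,r4:Mul1
cycle 13: CDB Add1=-2; issue SUB r3<-Add1 // r0:8,r1:6,r2:Add2,r3:Add1,r4:Mul1
cycle 14: CDB Add2=12; issue SUB r4<-Add2 // r0:8,r1:6,r2:12,r3:Add1,r4:Add2
cycle 15: issue MUL r0<-Mul2 // r0:Mul2,r1:6,r2:12,r3:Add1,r4:Add2
cycle 16: - // r0:Mul2,r1:6,r2:12,r3:Add1,r4:Add2
cycle 17: - // r0:Mul2,r1:6,r2:12,r3:Add1,r4:Add2
cycle 18: - // r0:Mul2,r1:6,r2:12,r3:Add1,r4:Add2
cycle 19: CDB Mul1=72 // r0:Mul2,r1:6,r2:12,r3:Add1,r4:Add2
cycle 20: - // r0:Mul2,r1:6,r2:12,r3:Add1,r4:Add2
cycle 21: - // r0:Mul2,r1:6,r2:12,r3:Add1,r4:Add2
cycle 22: CDB Add1=-68 // r0:Mul2,r1:6,r2:12,r3:-68,r4:Add2
cycle 23: CDB Add2=64 // r0:Mul2,r1:6,r2:12,r3:-68,r4:64
cycle 24: - // r0:Mul2,r1:6,r2:12,r3:-68,r4:64
cycle 25: - // r0:Mul2,r1:6,r2:12,r3:-68,r4:64
cycle 26: - // r0:Mul2,r1:6,r2:12,r3:-68,r4:64
cycle 27: - // r0:Mul2,r1:6,r2:12,r3:-68,r4:64
cycle 28: CDB Mul2=384 // r0:384,r1:6,r2:12,r3:-68,r4:64

STATUS = VALUE 384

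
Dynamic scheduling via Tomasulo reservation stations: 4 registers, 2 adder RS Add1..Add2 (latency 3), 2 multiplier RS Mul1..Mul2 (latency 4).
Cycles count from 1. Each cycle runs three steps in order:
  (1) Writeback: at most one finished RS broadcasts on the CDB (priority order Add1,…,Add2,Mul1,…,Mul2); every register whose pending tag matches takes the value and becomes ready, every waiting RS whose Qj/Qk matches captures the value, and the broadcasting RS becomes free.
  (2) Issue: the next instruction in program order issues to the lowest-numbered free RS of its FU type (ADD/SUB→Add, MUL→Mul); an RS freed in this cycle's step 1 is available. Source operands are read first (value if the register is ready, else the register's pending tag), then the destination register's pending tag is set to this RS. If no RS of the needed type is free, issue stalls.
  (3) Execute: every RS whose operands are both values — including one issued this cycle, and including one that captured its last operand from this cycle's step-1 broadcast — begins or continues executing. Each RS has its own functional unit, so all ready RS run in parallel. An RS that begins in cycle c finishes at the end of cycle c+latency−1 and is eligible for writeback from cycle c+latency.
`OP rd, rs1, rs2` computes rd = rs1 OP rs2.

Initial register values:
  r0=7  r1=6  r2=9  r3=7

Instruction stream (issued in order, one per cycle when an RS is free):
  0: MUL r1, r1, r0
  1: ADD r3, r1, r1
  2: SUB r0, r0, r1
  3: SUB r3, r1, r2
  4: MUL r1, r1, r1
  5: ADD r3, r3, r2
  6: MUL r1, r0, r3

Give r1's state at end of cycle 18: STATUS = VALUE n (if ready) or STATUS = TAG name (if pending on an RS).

c1: issue MUL r1<-Mul1 | r0:7,r1:Mul1,r2:9,r3:7
c2: issue ADD r3<-Add1 | r0:7,r1:Mul1,r2:9,r3:Add1
c3: issue SUB r0<-Add2 | r0:Add2,r1:Mul1,r2:9,r3:Add1
c4: stall | r0:Add2,r1:Mul1,r2:9,r3:Add1
c5: CDB Mul1=42; stall | r0:Add2,r1:42,r2:9,r3:Add1
c6: stall | r0:Add2,r1:42,r2:9,r3:Add1
c7: stall | r0:Add2,r1:42,r2:9,r3:Add1
c8: CDB Add1=84; issue SUB r3<-Add1 | r0:Add2,r1:42,r2:9,r3:Add1
c9: CDB Add2=-35; issue MUL r1<-Mul1 | r0:-35,r1:Mul1,r2:9,r3:Add1
c10: issue ADD r3<-Add2 | r0:-35,r1:Mul1,r2:9,r3:Add2
c11: CDB Add1=33; issue MUL r1<-Mul2 | r0:-35,r1:Mul2,r2:9,r3:Add2
c12: - | r0:-35,r1:Mul2,r2:9,r3:Add2
c13: CDB Mul1=1764 | r0:-35,r1:Mul2,r2:9,r3:Add2
c14: CDB Add2=42 | r0:-35,r1:Mul2,r2:9,r3:42
c15: - | r0:-35,r1:Mul2,r2:9,r3:42
c16: - | r0:-35,r1:Mul2,r2:9,r3:42
c17: - | r0:-35,r1:Mul2,r2:9,r3:42
c18: CDB Mul2=-1470 | r0:-35,r1:-1470,r2:9,r3:42

STATUS = VALUE -1470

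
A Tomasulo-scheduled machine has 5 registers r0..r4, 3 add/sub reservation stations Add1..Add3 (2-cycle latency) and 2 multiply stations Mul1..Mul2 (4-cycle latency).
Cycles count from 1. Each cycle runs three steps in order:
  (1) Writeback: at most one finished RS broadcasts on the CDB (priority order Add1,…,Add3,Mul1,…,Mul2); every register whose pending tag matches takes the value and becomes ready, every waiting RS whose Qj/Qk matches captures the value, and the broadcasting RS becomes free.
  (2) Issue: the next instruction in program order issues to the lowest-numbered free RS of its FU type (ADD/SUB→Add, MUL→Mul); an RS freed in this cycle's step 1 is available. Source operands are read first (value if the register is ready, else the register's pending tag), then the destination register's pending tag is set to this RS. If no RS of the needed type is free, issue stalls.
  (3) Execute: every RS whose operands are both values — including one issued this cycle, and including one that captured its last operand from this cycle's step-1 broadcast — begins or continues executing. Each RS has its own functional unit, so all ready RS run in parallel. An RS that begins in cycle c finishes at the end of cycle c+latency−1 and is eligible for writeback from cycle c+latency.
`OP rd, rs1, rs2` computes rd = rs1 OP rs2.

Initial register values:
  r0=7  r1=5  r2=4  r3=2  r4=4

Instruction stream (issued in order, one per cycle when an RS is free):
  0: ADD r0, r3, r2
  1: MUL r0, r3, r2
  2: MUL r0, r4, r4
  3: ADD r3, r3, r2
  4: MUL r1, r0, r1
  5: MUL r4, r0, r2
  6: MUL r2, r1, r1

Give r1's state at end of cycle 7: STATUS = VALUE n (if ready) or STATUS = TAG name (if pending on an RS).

STATUS = TAG Mul1

  c1: issue ADD r0<-Add1  regs: r0:Add1,r1:5,r2:4,r3:2,r4:4
  c2: issue MUL r0<-Mul1  regs: r0:Mul1,r1:5,r2:4,r3:2,r4:4
  c3: CDB Add1=6; issue MUL r0<-Mul2  regs: r0:Mul2,r1:5,r2:4,r3:2,r4:4
  c4: issue ADD r3<-Add1  regs: r0:Mul2,r1:5,r2:4,r3:Add1,r4:4
  c5: stall  regs: r0:Mul2,r1:5,r2:4,r3:Add1,r4:4
  c6: CDB Add1=6; stall  regs: r0:Mul2,r1:5,r2:4,r3:6,r4:4
  c7: CDB Mul1=8; issue MUL r1<-Mul1  regs: r0:Mul2,r1:Mul1,r2:4,r3:6,r4:4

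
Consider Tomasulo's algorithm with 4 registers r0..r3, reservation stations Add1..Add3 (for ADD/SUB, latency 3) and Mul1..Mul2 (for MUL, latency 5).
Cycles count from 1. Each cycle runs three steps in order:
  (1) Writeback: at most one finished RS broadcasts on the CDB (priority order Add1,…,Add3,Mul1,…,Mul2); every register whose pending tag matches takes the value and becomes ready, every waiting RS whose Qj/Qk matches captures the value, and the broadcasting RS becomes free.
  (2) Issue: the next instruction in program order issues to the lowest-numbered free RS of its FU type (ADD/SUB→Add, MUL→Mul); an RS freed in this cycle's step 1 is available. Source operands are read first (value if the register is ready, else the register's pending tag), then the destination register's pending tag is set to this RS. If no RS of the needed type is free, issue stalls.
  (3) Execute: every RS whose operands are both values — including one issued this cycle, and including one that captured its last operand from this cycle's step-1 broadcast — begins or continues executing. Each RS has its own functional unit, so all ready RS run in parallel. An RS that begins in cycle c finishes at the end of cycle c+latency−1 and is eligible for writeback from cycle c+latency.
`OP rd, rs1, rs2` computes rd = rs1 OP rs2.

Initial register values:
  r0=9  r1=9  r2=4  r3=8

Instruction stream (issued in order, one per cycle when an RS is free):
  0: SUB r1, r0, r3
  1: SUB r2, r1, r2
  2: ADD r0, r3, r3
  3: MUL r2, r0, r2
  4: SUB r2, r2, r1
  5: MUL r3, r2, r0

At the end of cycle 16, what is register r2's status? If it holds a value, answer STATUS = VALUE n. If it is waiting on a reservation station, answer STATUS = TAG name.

STATUS = VALUE -49

c1: issue SUB r1<-Add1 | r0:9,r1:Add1,r2:4,r3:8
c2: issue SUB r2<-Add2 | r0:9,r1:Add1,r2:Add2,r3:8
c3: issue ADD r0<-Add3 | r0:Add3,r1:Add1,r2:Add2,r3:8
c4: CDB Add1=1; issue MUL r2<-Mul1 | r0:Add3,r1:1,r2:Mul1,r3:8
c5: issue SUB r2<-Add1 | r0:Add3,r1:1,r2:Add1,r3:8
c6: CDB Add3=16; issue MUL r3<-Mul2 | r0:16,r1:1,r2:Add1,r3:Mul2
c7: CDB Add2=-3 | r0:16,r1:1,r2:Add1,r3:Mul2
c8: - | r0:16,r1:1,r2:Add1,r3:Mul2
c9: - | r0:16,r1:1,r2:Add1,r3:Mul2
c10: - | r0:16,r1:1,r2:Add1,r3:Mul2
c11: - | r0:16,r1:1,r2:Add1,r3:Mul2
c12: CDB Mul1=-48 | r0:16,r1:1,r2:Add1,r3:Mul2
c13: - | r0:16,r1:1,r2:Add1,r3:Mul2
c14: - | r0:16,r1:1,r2:Add1,r3:Mul2
c15: CDB Add1=-49 | r0:16,r1:1,r2:-49,r3:Mul2
c16: - | r0:16,r1:1,r2:-49,r3:Mul2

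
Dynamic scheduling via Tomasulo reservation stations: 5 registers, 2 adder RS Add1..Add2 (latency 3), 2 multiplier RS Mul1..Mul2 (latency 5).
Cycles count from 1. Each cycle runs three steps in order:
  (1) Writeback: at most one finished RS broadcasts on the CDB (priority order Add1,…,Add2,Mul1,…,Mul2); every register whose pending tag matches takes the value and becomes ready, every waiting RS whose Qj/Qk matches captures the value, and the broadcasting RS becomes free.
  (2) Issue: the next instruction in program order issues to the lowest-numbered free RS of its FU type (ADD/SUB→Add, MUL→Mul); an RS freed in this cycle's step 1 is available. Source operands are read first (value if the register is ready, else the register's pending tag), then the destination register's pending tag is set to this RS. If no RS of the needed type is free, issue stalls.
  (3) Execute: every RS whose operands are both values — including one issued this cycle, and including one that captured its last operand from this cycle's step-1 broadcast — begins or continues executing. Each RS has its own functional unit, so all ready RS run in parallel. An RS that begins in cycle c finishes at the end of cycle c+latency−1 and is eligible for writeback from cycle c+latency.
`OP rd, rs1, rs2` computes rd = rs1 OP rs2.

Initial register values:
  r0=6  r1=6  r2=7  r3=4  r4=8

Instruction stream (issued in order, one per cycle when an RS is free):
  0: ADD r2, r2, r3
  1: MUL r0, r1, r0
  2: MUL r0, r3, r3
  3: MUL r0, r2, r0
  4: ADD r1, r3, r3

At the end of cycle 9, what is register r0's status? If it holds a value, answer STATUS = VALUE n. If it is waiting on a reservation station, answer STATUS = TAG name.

STATUS = TAG Mul1

  c1: issue ADD r2<-Add1  regs: r0:6,r1:6,r2:Add1,r3:4,r4:8
  c2: issue MUL r0<-Mul1  regs: r0:Mul1,r1:6,r2:Add1,r3:4,r4:8
  c3: issue MUL r0<-Mul2  regs: r0:Mul2,r1:6,r2:Add1,r3:4,r4:8
  c4: CDB Add1=11; stall  regs: r0:Mul2,r1:6,r2:11,r3:4,r4:8
  c5: stall  regs: r0:Mul2,r1:6,r2:11,r3:4,r4:8
  c6: stall  regs: r0:Mul2,r1:6,r2:11,r3:4,r4:8
  c7: CDB Mul1=36; issue MUL r0<-Mul1  regs: r0:Mul1,r1:6,r2:11,r3:4,r4:8
  c8: CDB Mul2=16; issue ADD r1<-Add1  regs: r0:Mul1,r1:Add1,r2:11,r3:4,r4:8
  c9: -  regs: r0:Mul1,r1:Add1,r2:11,r3:4,r4:8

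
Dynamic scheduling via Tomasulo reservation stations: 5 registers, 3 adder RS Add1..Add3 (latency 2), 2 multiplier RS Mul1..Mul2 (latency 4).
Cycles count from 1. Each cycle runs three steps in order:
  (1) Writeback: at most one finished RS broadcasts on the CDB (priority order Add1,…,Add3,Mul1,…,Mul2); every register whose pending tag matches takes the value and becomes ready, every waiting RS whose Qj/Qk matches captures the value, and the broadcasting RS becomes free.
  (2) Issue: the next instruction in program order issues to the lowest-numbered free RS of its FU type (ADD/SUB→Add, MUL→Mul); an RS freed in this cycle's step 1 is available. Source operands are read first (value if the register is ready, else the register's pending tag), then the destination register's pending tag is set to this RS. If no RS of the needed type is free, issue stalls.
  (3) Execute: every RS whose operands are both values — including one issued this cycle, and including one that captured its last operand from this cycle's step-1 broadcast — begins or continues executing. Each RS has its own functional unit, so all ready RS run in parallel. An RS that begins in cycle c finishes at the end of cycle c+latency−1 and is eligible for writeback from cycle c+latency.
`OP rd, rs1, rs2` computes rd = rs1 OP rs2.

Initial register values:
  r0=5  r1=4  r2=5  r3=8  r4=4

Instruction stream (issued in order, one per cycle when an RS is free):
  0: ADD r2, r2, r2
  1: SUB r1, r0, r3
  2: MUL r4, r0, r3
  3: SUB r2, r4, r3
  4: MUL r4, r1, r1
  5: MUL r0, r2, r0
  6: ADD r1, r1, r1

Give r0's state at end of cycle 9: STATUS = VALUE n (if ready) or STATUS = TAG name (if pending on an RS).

STATUS = TAG Mul1

cycle 1: issue ADD r2<-Add1 // r0:5,r1:4,r2:Add1,r3:8,r4:4
cycle 2: issue SUB r1<-Add2 // r0:5,r1:Add2,r2:Add1,r3:8,r4:4
cycle 3: CDB Add1=10; issue MUL r4<-Mul1 // r0:5,r1:Add2,r2:10,r3:8,r4:Mul1
cycle 4: CDB Add2=-3; issue SUB r2<-Add1 // r0:5,r1:-3,r2:Add1,r3:8,r4:Mul1
cycle 5: issue MUL r4<-Mul2 // r0:5,r1:-3,r2:Add1,r3:8,r4:Mul2
cycle 6: stall // r0:5,r1:-3,r2:Add1,r3:8,r4:Mul2
cycle 7: CDB Mul1=40; issue MUL r0<-Mul1 // r0:Mul1,r1:-3,r2:Add1,r3:8,r4:Mul2
cycle 8: issue ADD r1<-Add2 // r0:Mul1,r1:Add2,r2:Add1,r3:8,r4:Mul2
cycle 9: CDB Add1=32 // r0:Mul1,r1:Add2,r2:32,r3:8,r4:Mul2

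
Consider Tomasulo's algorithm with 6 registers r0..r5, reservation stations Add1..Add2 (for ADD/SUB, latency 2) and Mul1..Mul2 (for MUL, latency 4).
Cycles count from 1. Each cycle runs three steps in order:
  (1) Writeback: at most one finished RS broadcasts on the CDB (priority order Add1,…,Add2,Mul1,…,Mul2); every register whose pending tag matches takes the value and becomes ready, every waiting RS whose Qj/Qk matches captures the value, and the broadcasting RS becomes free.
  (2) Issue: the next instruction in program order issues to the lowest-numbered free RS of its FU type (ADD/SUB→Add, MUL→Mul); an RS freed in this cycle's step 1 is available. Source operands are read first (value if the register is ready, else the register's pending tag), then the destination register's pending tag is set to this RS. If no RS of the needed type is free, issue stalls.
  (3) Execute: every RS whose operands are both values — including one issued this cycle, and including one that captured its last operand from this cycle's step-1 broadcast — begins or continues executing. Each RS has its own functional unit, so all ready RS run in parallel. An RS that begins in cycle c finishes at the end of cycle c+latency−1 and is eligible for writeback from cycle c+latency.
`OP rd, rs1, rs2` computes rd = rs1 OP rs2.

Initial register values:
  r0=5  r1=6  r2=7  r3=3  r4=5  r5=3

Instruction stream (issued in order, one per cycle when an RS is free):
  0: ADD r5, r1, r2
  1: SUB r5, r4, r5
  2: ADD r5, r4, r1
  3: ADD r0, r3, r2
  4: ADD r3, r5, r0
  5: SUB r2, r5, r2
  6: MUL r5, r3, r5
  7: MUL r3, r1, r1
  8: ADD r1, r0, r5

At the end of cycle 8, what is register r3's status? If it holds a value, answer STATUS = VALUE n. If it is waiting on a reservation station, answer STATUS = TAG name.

  c1: issue ADD r5<-Add1  regs: r0:5,r1:6,r2:7,r3:3,r4:5,r5:Add1
  c2: issue SUB r5<-Add2  regs: r0:5,r1:6,r2:7,r3:3,r4:5,r5:Add2
  c3: CDB Add1=13; issue ADD r5<-Add1  regs: r0:5,r1:6,r2:7,r3:3,r4:5,r5:Add1
  c4: stall  regs: r0:5,r1:6,r2:7,r3:3,r4:5,r5:Add1
  c5: CDB Add1=11; issue ADD r0<-Add1  regs: r0:Add1,r1:6,r2:7,r3:3,r4:5,r5:11
  c6: CDB Add2=-8; issue ADD r3<-Add2  regs: r0:Add1,r1:6,r2:7,r3:Add2,r4:5,r5:11
  c7: CDB Add1=10; issue SUB r2<-Add1  regs: r0:10,r1:6,r2:Add1,r3:Add2,r4:5,r5:11
  c8: issue MUL r5<-Mul1  regs: r0:10,r1:6,r2:Add1,r3:Add2,r4:5,r5:Mul1

STATUS = TAG Add2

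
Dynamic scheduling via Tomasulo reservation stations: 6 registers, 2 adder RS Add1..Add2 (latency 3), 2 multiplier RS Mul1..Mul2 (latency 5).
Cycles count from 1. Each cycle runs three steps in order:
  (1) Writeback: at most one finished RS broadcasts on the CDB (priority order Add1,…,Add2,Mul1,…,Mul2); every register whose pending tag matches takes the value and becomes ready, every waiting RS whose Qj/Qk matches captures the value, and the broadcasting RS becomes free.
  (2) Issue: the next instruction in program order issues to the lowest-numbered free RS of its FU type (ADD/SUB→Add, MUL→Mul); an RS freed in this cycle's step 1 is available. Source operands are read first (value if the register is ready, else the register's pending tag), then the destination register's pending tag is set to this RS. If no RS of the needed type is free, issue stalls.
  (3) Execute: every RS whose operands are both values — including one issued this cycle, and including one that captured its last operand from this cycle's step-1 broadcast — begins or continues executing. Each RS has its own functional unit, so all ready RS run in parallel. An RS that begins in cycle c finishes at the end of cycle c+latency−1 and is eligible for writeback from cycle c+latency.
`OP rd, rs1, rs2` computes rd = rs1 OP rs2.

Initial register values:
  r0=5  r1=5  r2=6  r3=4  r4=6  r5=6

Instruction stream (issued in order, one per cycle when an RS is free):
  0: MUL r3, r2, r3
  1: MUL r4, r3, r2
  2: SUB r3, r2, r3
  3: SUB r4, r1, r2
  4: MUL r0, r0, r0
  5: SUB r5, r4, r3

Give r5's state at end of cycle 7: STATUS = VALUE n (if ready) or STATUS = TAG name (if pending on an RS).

cycle 1: issue MUL r3<-Mul1 // r0:5,r1:5,r2:6,r3:Mul1,r4:6,r5:6
cycle 2: issue MUL r4<-Mul2 // r0:5,r1:5,r2:6,r3:Mul1,r4:Mul2,r5:6
cycle 3: issue SUB r3<-Add1 // r0:5,r1:5,r2:6,r3:Add1,r4:Mul2,r5:6
cycle 4: issue SUB r4<-Add2 // r0:5,r1:5,r2:6,r3:Add1,r4:Add2,r5:6
cycle 5: stall // r0:5,r1:5,r2:6,r3:Add1,r4:Add2,r5:6
cycle 6: CDB Mul1=24; issue MUL r0<-Mul1 // r0:Mul1,r1:5,r2:6,r3:Add1,r4:Add2,r5:6
cycle 7: CDB Add2=-1; issue SUB r5<-Add2 // r0:Mul1,r1:5,r2:6,r3:Add1,r4:-1,r5:Add2

STATUS = TAG Add2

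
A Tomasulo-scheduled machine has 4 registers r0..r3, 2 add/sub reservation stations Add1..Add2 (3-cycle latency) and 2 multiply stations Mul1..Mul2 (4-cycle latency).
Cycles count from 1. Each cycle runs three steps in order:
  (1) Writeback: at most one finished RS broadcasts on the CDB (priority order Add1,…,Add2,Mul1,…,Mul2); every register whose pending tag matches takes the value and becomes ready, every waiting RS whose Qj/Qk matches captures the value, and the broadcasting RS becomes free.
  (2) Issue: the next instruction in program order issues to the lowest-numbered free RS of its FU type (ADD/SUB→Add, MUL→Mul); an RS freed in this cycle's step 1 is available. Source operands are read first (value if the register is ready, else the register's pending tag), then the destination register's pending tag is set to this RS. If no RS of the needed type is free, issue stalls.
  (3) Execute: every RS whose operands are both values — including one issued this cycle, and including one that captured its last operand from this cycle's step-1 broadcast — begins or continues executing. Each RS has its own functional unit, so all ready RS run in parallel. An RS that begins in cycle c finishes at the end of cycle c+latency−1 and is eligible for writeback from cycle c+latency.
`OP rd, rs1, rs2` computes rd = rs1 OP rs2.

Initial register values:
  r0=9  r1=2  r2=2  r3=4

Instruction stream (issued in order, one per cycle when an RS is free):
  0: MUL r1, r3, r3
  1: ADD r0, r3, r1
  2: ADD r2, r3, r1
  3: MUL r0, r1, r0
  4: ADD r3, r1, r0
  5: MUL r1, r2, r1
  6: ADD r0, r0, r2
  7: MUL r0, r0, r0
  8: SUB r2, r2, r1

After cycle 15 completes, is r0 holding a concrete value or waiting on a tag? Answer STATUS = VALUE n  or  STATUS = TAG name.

c1: issue MUL r1<-Mul1 | r0:9,r1:Mul1,r2:2,r3:4
c2: issue ADD r0<-Add1 | r0:Add1,r1:Mul1,r2:2,r3:4
c3: issue ADD r2<-Add2 | r0:Add1,r1:Mul1,r2:Add2,r3:4
c4: issue MUL r0<-Mul2 | r0:Mul2,r1:Mul1,r2:Add2,r3:4
c5: CDB Mul1=16; stall | r0:Mul2,r1:16,r2:Add2,r3:4
c6: stall | r0:Mul2,r1:16,r2:Add2,r3:4
c7: stall | r0:Mul2,r1:16,r2:Add2,r3:4
c8: CDB Add1=20; issue ADD r3<-Add1 | r0:Mul2,r1:16,r2:Add2,r3:Add1
c9: CDB Add2=20; issue MUL r1<-Mul1 | r0:Mul2,r1:Mul1,r2:20,r3:Add1
c10: issue ADD r0<-Add2 | r0:Add2,r1:Mul1,r2:20,r3:Add1
c11: stall | r0:Add2,r1:Mul1,r2:20,r3:Add1
c12: CDB Mul2=320; issue MUL r0<-Mul2 | r0:Mul2,r1:Mul1,r2:20,r3:Add1
c13: CDB Mul1=320; stall | r0:Mul2,r1:320,r2:20,r3:Add1
c14: stall | r0:Mul2,r1:320,r2:20,r3:Add1
c15: CDB Add1=336; issue SUB r2<-Add1 | r0:Mul2,r1:320,r2:Add1,r3:336

STATUS = TAG Mul2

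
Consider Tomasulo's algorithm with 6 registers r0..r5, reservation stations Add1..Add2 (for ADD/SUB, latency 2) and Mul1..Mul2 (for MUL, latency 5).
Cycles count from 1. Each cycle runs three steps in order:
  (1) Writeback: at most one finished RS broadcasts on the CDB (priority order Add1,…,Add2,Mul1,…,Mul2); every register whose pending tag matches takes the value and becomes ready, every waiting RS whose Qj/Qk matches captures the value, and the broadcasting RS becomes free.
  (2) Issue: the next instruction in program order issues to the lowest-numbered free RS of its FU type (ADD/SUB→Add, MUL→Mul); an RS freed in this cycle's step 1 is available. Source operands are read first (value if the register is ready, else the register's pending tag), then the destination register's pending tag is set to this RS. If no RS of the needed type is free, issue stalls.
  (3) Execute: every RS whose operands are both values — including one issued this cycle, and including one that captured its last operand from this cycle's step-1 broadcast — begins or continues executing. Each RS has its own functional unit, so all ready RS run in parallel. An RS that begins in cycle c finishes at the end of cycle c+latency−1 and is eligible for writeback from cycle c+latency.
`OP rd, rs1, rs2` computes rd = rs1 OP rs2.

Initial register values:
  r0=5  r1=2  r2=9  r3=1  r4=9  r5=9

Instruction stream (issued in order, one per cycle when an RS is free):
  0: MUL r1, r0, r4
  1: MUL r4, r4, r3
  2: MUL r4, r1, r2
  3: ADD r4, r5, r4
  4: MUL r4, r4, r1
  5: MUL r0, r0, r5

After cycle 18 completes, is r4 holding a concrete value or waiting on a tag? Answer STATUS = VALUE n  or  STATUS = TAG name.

cycle 1: issue MUL r1<-Mul1 // r0:5,r1:Mul1,r2:9,r3:1,r4:9,r5:9
cycle 2: issue MUL r4<-Mul2 // r0:5,r1:Mul1,r2:9,r3:1,r4:Mul2,r5:9
cycle 3: stall // r0:5,r1:Mul1,r2:9,r3:1,r4:Mul2,r5:9
cycle 4: stall // r0:5,r1:Mul1,r2:9,r3:1,r4:Mul2,r5:9
cycle 5: stall // r0:5,r1:Mul1,r2:9,r3:1,r4:Mul2,r5:9
cycle 6: CDB Mul1=45; issue MUL r4<-Mul1 // r0:5,r1:45,r2:9,r3:1,r4:Mul1,r5:9
cycle 7: CDB Mul2=9; issue ADD r4<-Add1 // r0:5,r1:45,r2:9,r3:1,r4:Add1,r5:9
cycle 8: issue MUL r4<-Mul2 // r0:5,r1:45,r2:9,r3:1,r4:Mul2,r5:9
cycle 9: stall // r0:5,r1:45,r2:9,r3:1,r4:Mul2,r5:9
cycle 10: stall // r0:5,r1:45,r2:9,r3:1,r4:Mul2,r5:9
cycle 11: CDB Mul1=405; issue MUL r0<-Mul1 // r0:Mul1,r1:45,r2:9,r3:1,r4:Mul2,r5:9
cycle 12: - // r0:Mul1,r1:45,r2:9,r3:1,r4:Mul2,r5:9
cycle 13: CDB Add1=414 // r0:Mul1,r1:45,r2:9,r3:1,r4:Mul2,r5:9
cycle 14: - // r0:Mul1,r1:45,r2:9,r3:1,r4:Mul2,r5:9
cycle 15: - // r0:Mul1,r1:45,r2:9,r3:1,r4:Mul2,r5:9
cycle 16: CDB Mul1=45 // r0:45,r1:45,r2:9,r3:1,r4:Mul2,r5:9
cycle 17: - // r0:45,r1:45,r2:9,r3:1,r4:Mul2,r5:9
cycle 18: CDB Mul2=18630 // r0:45,r1:45,r2:9,r3:1,r4:18630,r5:9

STATUS = VALUE 18630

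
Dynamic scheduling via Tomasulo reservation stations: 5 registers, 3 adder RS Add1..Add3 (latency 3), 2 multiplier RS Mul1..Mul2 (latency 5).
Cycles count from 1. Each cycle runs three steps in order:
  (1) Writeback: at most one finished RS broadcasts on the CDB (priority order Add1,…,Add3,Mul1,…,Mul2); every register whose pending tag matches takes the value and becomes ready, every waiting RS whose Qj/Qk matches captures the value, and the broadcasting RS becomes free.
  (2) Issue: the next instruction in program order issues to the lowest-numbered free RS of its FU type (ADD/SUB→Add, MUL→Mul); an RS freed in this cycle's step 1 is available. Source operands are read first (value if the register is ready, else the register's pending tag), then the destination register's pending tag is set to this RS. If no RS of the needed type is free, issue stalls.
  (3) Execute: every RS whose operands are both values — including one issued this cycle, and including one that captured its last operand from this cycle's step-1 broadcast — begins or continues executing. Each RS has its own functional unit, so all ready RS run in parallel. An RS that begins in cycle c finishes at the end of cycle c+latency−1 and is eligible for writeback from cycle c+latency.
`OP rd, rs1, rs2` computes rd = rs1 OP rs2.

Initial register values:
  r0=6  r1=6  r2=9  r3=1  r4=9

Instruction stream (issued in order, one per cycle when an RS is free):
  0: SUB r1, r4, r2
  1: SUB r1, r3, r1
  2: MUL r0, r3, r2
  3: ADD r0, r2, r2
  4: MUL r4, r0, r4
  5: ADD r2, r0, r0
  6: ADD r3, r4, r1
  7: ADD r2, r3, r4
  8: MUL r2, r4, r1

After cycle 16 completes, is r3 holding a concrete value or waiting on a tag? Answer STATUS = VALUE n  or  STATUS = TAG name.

  c1: issue SUB r1<-Add1  regs: r0:6,r1:Add1,r2:9,r3:1,r4:9
  c2: issue SUB r1<-Add2  regs: r0:6,r1:Add2,r2:9,r3:1,r4:9
  c3: issue MUL r0<-Mul1  regs: r0:Mul1,r1:Add2,r2:9,r3:1,r4:9
  c4: CDB Add1=0; issue ADD r0<-Add1  regs: r0:Add1,r1:Add2,r2:9,r3:1,r4:9
  c5: issue MUL r4<-Mul2  regs: r0:Add1,r1:Add2,r2:9,r3:1,r4:Mul2
  c6: issue ADD r2<-Add3  regs: r0:Add1,r1:Add2,r2:Add3,r3:1,r4:Mul2
  c7: CDB Add1=18; issue ADD r3<-Add1  regs: r0:18,r1:Add2,r2:Add3,r3:Add1,r4:Mul2
  c8: CDB Add2=1; issue ADD r2<-Add2  regs: r0:18,r1:1,r2:Add2,r3:Add1,r4:Mul2
  c9: CDB Mul1=9; issue MUL r2<-Mul1  regs: r0:18,r1:1,r2:Mul1,r3:Add1,r4:Mul2
  c10: CDB Add3=36  regs: r0:18,r1:1,r2:Mul1,r3:Add1,r4:Mul2
  c11: -  regs: r0:18,r1:1,r2:Mul1,r3:Add1,r4:Mul2
  c12: CDB Mul2=162  regs: r0:18,r1:1,r2:Mul1,r3:Add1,r4:162
  c13: -  regs: r0:18,r1:1,r2:Mul1,r3:Add1,r4:162
  c14: -  regs: r0:18,r1:1,r2:Mul1,r3:Add1,r4:162
  c15: CDB Add1=163  regs: r0:18,r1:1,r2:Mul1,r3:163,r4:162
  c16: -  regs: r0:18,r1:1,r2:Mul1,r3:163,r4:162

STATUS = VALUE 163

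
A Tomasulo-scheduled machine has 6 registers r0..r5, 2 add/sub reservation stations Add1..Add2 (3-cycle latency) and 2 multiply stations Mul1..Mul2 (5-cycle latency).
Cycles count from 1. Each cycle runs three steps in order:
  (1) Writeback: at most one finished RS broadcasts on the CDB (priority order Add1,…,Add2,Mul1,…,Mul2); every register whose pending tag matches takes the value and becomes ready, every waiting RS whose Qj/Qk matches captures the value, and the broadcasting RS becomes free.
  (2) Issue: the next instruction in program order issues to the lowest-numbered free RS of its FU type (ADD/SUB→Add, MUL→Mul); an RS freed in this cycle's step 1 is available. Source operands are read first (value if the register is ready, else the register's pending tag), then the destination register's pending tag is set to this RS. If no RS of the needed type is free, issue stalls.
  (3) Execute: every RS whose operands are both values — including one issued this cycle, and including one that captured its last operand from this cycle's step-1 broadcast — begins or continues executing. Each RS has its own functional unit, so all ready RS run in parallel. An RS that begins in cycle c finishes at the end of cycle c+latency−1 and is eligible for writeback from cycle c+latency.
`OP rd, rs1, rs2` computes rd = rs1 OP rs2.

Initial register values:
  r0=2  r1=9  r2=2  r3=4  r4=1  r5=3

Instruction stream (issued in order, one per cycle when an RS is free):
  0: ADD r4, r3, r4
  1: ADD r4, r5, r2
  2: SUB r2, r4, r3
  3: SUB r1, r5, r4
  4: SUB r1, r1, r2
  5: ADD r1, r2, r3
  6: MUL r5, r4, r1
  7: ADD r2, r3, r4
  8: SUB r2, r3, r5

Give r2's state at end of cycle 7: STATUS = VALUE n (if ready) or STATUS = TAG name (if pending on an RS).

STATUS = TAG Add1

c1: issue ADD r4<-Add1 | r0:2,r1:9,r2:2,r3:4,r4:Add1,r5:3
c2: issue ADD r4<-Add2 | r0:2,r1:9,r2:2,r3:4,r4:Add2,r5:3
c3: stall | r0:2,r1:9,r2:2,r3:4,r4:Add2,r5:3
c4: CDB Add1=5; issue SUB r2<-Add1 | r0:2,r1:9,r2:Add1,r3:4,r4:Add2,r5:3
c5: CDB Add2=5; issue SUB r1<-Add2 | r0:2,r1:Add2,r2:Add1,r3:4,r4:5,r5:3
c6: stall | r0:2,r1:Add2,r2:Add1,r3:4,r4:5,r5:3
c7: stall | r0:2,r1:Add2,r2:Add1,r3:4,r4:5,r5:3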